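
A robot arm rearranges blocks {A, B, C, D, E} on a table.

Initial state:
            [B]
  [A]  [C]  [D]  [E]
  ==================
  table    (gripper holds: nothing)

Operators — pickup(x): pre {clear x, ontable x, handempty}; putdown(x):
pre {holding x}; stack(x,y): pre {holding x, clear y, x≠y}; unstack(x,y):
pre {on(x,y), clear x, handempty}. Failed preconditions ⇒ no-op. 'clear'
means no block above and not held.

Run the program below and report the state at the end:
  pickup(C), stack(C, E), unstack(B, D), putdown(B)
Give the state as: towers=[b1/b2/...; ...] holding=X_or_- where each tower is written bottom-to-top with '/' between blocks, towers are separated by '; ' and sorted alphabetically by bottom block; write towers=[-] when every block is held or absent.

towers=[A; B; D; E/C] holding=-

step 1 (pickup(C)): towers=[A; D/B; E] holding=C
step 2 (stack(C, E)): towers=[A; D/B; E/C] holding=-
step 3 (unstack(B, D)): towers=[A; D; E/C] holding=B
step 4 (putdown(B)): towers=[A; B; D; E/C] holding=-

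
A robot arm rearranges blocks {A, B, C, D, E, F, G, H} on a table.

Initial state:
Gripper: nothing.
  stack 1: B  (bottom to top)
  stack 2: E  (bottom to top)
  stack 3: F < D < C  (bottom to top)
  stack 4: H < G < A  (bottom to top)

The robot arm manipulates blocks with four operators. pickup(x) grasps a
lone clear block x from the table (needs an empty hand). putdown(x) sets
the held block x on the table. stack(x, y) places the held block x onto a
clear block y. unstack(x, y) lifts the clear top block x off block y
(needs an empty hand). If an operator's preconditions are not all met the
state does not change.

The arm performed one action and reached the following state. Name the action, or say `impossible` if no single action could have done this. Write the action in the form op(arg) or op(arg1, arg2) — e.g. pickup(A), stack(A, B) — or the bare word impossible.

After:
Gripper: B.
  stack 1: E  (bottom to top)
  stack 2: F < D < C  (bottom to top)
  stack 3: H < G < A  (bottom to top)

pickup(B)

target: towers=[E; F/D/C; H/G/A] holding=B
     unstack(A, G) → towers=[B; E; F/D/C; H/G] holding=A
         pickup(E) → towers=[B; F/D/C; H/G/A] holding=E
         pickup(B) → towers=[E; F/D/C; H/G/A] holding=B  ← match
     unstack(C, D) → towers=[B; E; F/D; H/G/A] holding=C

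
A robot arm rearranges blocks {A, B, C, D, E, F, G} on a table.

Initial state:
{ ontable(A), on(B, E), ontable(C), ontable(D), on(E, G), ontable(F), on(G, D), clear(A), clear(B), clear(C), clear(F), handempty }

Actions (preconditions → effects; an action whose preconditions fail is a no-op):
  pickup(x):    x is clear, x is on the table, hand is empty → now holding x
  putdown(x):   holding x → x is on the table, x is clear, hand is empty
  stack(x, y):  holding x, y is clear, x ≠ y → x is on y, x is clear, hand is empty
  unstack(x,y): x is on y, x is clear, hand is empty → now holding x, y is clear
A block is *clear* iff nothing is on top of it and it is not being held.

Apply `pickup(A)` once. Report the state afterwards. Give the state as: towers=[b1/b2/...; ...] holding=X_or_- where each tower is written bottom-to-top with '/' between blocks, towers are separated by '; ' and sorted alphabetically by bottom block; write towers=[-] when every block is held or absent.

towers=[C; D/G/E/B; F] holding=A

before: towers=[A; C; D/G/E/B; F] holding=-
pre[pickup(A)]: clear(A) ✓, ontable(A) ✓, handempty ✓
all met → apply pickup(A)
after:  towers=[C; D/G/E/B; F] holding=A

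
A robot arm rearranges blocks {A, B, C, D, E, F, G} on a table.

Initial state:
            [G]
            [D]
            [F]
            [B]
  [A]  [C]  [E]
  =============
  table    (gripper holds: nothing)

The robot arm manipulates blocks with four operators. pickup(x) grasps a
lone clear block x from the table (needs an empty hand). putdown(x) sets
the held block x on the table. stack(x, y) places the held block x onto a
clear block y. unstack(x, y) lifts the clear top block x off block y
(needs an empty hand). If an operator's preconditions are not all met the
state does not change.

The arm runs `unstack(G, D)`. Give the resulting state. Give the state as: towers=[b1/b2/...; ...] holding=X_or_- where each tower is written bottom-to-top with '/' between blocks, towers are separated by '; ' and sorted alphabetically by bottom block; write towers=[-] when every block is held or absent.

towers=[A; C; E/B/F/D] holding=G

before: towers=[A; C; E/B/F/D/G] holding=-
pre[unstack(G, D)]: on(G,D) ok, clear(G) ok, handempty ok
all met → apply unstack(G, D)
after:  towers=[A; C; E/B/F/D] holding=G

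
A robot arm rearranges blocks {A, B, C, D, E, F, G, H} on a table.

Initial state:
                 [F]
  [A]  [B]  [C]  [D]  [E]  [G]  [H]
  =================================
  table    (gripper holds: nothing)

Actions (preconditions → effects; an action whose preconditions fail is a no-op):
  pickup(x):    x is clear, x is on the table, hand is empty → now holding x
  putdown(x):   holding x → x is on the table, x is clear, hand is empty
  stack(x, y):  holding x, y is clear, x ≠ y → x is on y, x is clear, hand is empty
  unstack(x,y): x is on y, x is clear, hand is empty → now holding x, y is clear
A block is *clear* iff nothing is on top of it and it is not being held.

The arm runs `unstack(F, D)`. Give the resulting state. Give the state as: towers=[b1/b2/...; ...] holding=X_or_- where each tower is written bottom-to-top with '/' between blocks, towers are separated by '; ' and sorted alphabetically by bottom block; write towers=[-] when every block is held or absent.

before: towers=[A; B; C; D/F; E; G; H] holding=-
pre[unstack(F, D)]: on(F,D) ✓, clear(F) ✓, handempty ✓
all met → apply unstack(F, D)
after:  towers=[A; B; C; D; E; G; H] holding=F

towers=[A; B; C; D; E; G; H] holding=F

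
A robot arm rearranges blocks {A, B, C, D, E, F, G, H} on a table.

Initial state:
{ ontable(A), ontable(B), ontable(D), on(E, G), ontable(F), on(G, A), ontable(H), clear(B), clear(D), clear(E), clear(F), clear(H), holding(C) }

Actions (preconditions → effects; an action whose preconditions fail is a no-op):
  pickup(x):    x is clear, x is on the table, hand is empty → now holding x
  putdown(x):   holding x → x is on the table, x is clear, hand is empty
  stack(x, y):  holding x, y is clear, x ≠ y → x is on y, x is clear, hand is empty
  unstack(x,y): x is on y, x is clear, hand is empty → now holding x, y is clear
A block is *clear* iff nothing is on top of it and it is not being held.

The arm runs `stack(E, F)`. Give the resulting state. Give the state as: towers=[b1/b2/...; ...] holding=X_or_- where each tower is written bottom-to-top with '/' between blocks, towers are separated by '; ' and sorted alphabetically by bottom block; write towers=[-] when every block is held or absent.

towers=[A/G/E; B; D; F; H] holding=C

before: towers=[A/G/E; B; D; F; H] holding=C
pre[stack(E, F)]: holding(E) ✗, clear(F) ✓, E≠F ✓
holding(E) unmet → stack(E, F) is a no-op
after:  towers=[A/G/E; B; D; F; H] holding=C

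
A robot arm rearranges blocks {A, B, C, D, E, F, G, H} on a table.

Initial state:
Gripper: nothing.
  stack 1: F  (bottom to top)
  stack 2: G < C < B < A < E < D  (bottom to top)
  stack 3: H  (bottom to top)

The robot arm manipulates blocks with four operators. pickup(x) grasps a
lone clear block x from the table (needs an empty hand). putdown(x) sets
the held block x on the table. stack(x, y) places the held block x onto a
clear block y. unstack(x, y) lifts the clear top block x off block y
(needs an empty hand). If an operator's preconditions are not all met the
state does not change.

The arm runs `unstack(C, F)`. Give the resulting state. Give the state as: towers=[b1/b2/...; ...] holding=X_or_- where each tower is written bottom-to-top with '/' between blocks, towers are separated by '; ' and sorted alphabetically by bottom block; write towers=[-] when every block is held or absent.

towers=[F; G/C/B/A/E/D; H] holding=-

before: towers=[F; G/C/B/A/E/D; H] holding=-
pre[unstack(C, F)]: on(C,F) fail, clear(C) fail, handempty ok
on(C,F), clear(C) unmet → unstack(C, F) is a no-op
after:  towers=[F; G/C/B/A/E/D; H] holding=-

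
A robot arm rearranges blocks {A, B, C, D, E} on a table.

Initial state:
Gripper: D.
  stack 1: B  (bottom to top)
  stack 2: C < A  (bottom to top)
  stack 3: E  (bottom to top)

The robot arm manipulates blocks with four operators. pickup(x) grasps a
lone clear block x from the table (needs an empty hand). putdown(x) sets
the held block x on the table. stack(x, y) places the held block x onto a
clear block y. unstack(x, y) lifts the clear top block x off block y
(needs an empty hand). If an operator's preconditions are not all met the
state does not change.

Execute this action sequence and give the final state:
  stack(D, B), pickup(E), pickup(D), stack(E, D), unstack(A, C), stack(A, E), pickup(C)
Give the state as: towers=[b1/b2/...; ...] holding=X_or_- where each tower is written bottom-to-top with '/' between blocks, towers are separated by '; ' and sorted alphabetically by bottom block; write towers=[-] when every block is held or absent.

towers=[B/D/E/A] holding=C

step 1 (stack(D, B)): towers=[B/D; C/A; E] holding=-
step 2 (pickup(E)): towers=[B/D; C/A] holding=E
step 3 (pickup(D)) [no-op]: towers=[B/D; C/A] holding=E
step 4 (stack(E, D)): towers=[B/D/E; C/A] holding=-
step 5 (unstack(A, C)): towers=[B/D/E; C] holding=A
step 6 (stack(A, E)): towers=[B/D/E/A; C] holding=-
step 7 (pickup(C)): towers=[B/D/E/A] holding=C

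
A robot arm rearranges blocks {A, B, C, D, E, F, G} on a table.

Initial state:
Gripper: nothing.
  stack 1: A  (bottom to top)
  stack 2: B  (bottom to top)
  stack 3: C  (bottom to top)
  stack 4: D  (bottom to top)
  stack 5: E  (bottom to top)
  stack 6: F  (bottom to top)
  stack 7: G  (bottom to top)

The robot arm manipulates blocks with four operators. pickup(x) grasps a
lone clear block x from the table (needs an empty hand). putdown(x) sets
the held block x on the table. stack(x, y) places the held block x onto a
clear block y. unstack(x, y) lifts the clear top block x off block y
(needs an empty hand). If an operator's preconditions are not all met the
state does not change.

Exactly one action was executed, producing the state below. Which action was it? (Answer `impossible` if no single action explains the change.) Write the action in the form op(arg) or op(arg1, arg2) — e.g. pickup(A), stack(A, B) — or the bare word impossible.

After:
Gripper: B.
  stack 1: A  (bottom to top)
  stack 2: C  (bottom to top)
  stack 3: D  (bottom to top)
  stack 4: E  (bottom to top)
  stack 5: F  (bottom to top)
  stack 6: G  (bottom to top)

target: towers=[A; C; D; E; F; G] holding=B
         pickup(B) → towers=[A; C; D; E; F; G] holding=B  ← match
         pickup(F) → towers=[A; B; C; D; E; G] holding=F
         pickup(G) → towers=[A; B; C; D; E; F] holding=G
         pickup(D) → towers=[A; B; C; E; F; G] holding=D
         pickup(A) → towers=[B; C; D; E; F; G] holding=A
         pickup(E) → towers=[A; B; C; D; F; G] holding=E
         pickup(C) → towers=[A; B; D; E; F; G] holding=C

pickup(B)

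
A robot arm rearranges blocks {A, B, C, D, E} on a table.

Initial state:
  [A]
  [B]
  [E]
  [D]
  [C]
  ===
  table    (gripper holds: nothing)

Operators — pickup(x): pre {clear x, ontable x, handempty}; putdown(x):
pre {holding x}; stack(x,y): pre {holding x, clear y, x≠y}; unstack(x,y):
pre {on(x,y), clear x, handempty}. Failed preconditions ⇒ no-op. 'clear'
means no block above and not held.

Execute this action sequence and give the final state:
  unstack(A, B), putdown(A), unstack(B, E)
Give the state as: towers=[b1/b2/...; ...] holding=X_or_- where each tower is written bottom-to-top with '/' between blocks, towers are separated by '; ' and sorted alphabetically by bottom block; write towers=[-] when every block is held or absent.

step 1 (unstack(A, B)): towers=[C/D/E/B] holding=A
step 2 (putdown(A)): towers=[A; C/D/E/B] holding=-
step 3 (unstack(B, E)): towers=[A; C/D/E] holding=B

towers=[A; C/D/E] holding=B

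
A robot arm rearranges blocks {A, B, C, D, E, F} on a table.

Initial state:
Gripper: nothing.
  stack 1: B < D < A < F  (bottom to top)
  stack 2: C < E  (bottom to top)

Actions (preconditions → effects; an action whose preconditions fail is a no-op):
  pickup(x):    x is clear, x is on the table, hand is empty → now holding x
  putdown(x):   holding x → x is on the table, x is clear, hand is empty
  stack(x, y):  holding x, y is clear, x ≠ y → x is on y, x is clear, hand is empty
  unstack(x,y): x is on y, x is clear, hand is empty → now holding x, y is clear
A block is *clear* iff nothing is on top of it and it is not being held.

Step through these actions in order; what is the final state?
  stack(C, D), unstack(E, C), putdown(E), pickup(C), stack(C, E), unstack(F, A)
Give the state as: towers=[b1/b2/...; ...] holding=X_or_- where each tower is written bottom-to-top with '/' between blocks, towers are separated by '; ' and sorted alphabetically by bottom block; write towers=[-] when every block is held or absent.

step 1 (stack(C, D)) [no-op]: towers=[B/D/A/F; C/E] holding=-
step 2 (unstack(E, C)): towers=[B/D/A/F; C] holding=E
step 3 (putdown(E)): towers=[B/D/A/F; C; E] holding=-
step 4 (pickup(C)): towers=[B/D/A/F; E] holding=C
step 5 (stack(C, E)): towers=[B/D/A/F; E/C] holding=-
step 6 (unstack(F, A)): towers=[B/D/A; E/C] holding=F

towers=[B/D/A; E/C] holding=F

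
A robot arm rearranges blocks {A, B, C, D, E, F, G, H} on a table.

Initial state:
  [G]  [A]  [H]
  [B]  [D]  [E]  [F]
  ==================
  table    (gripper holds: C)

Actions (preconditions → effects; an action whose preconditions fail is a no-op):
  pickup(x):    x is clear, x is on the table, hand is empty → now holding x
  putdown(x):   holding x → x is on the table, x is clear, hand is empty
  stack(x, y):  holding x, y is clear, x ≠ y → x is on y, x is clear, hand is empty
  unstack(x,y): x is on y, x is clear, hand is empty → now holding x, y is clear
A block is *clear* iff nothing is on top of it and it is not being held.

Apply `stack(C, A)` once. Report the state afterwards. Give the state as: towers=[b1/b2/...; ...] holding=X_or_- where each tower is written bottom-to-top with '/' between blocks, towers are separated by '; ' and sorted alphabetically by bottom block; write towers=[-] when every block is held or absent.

before: towers=[B/G; D/A; E/H; F] holding=C
pre[stack(C, A)]: holding(C) ✓, clear(A) ✓, C≠A ✓
all met → apply stack(C, A)
after:  towers=[B/G; D/A/C; E/H; F] holding=-

towers=[B/G; D/A/C; E/H; F] holding=-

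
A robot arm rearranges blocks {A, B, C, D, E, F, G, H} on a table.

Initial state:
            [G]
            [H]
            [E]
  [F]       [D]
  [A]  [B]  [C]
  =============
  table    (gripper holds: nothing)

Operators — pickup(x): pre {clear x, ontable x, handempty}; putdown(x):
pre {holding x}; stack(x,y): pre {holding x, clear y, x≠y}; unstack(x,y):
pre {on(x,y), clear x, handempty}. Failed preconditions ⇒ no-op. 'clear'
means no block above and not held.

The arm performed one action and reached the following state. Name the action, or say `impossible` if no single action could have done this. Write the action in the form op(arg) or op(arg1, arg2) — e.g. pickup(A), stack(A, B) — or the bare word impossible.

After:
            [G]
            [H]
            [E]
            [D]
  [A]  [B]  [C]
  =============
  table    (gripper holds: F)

target: towers=[A; B; C/D/E/H/G] holding=F
     unstack(G, H) → towers=[A/F; B; C/D/E/H] holding=G
         pickup(B) → towers=[A/F; C/D/E/H/G] holding=B
     unstack(F, A) → towers=[A; B; C/D/E/H/G] holding=F  ← match

unstack(F, A)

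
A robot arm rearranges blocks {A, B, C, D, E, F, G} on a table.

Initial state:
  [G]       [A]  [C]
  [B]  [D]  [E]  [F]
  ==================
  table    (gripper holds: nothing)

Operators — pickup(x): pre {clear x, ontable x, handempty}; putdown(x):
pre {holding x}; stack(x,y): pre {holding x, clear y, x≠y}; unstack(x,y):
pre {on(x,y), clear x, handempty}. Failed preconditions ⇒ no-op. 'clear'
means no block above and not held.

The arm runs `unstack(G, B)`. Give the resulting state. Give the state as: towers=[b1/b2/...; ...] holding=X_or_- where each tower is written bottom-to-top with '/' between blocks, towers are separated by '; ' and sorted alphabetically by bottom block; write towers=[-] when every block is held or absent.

before: towers=[B/G; D; E/A; F/C] holding=-
pre[unstack(G, B)]: on(G,B) ok, clear(G) ok, handempty ok
all met → apply unstack(G, B)
after:  towers=[B; D; E/A; F/C] holding=G

towers=[B; D; E/A; F/C] holding=G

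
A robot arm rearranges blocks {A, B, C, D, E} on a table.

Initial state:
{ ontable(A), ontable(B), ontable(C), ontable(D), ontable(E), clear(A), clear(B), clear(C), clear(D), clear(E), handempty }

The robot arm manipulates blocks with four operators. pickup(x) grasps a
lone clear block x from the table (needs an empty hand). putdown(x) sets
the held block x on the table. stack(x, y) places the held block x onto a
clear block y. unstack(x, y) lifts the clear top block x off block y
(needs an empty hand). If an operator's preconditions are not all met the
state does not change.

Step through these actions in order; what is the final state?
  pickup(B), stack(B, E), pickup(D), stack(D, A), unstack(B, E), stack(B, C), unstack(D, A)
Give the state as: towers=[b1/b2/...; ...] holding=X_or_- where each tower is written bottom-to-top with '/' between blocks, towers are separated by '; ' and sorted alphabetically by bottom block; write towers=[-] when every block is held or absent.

towers=[A; C/B; E] holding=D

step 1 (pickup(B)): towers=[A; C; D; E] holding=B
step 2 (stack(B, E)): towers=[A; C; D; E/B] holding=-
step 3 (pickup(D)): towers=[A; C; E/B] holding=D
step 4 (stack(D, A)): towers=[A/D; C; E/B] holding=-
step 5 (unstack(B, E)): towers=[A/D; C; E] holding=B
step 6 (stack(B, C)): towers=[A/D; C/B; E] holding=-
step 7 (unstack(D, A)): towers=[A; C/B; E] holding=D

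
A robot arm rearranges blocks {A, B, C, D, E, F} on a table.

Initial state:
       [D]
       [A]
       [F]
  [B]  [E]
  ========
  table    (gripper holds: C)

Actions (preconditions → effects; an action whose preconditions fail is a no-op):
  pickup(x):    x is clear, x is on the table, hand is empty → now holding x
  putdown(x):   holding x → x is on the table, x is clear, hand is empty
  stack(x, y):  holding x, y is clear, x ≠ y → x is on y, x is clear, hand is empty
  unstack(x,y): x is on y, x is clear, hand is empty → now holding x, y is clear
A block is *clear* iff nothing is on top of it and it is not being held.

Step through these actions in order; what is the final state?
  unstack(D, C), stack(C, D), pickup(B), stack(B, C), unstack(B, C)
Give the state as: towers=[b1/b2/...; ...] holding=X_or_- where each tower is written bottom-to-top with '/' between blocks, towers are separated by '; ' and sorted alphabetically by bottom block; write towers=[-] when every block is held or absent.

towers=[E/F/A/D/C] holding=B

step 1 (unstack(D, C)) [no-op]: towers=[B; E/F/A/D] holding=C
step 2 (stack(C, D)): towers=[B; E/F/A/D/C] holding=-
step 3 (pickup(B)): towers=[E/F/A/D/C] holding=B
step 4 (stack(B, C)): towers=[E/F/A/D/C/B] holding=-
step 5 (unstack(B, C)): towers=[E/F/A/D/C] holding=B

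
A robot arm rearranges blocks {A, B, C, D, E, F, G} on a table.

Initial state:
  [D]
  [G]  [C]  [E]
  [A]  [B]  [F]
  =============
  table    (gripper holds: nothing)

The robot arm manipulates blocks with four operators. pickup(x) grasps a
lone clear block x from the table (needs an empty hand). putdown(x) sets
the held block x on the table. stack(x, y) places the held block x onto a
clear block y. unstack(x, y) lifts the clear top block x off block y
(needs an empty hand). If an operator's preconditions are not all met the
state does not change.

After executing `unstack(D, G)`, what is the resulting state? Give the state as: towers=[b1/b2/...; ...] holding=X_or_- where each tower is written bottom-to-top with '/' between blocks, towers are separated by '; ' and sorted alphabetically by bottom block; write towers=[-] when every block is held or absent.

towers=[A/G; B/C; F/E] holding=D

before: towers=[A/G/D; B/C; F/E] holding=-
pre[unstack(D, G)]: on(D,G) ✓, clear(D) ✓, handempty ✓
all met → apply unstack(D, G)
after:  towers=[A/G; B/C; F/E] holding=D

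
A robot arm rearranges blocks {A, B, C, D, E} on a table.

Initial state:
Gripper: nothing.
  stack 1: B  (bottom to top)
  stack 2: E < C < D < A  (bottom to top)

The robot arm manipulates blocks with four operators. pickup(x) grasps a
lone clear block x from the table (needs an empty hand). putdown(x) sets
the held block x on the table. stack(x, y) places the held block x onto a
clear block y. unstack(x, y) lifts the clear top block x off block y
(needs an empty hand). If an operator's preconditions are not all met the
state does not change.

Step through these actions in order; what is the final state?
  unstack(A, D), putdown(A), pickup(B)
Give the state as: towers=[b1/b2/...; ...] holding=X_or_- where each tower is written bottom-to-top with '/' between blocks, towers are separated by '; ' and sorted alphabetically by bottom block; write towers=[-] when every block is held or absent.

step 1 (unstack(A, D)): towers=[B; E/C/D] holding=A
step 2 (putdown(A)): towers=[A; B; E/C/D] holding=-
step 3 (pickup(B)): towers=[A; E/C/D] holding=B

towers=[A; E/C/D] holding=B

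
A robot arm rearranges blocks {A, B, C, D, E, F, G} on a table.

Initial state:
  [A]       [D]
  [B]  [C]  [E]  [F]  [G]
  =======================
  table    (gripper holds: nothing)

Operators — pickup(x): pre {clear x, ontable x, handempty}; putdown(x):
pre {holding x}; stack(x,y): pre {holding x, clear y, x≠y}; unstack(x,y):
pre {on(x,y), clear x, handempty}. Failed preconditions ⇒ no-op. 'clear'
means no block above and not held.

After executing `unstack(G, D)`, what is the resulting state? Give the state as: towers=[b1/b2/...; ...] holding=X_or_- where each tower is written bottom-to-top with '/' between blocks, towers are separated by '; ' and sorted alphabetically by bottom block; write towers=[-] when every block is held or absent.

before: towers=[B/A; C; E/D; F; G] holding=-
pre[unstack(G, D)]: on(G,D) no, clear(G) yes, handempty yes
on(G,D) unmet → unstack(G, D) is a no-op
after:  towers=[B/A; C; E/D; F; G] holding=-

towers=[B/A; C; E/D; F; G] holding=-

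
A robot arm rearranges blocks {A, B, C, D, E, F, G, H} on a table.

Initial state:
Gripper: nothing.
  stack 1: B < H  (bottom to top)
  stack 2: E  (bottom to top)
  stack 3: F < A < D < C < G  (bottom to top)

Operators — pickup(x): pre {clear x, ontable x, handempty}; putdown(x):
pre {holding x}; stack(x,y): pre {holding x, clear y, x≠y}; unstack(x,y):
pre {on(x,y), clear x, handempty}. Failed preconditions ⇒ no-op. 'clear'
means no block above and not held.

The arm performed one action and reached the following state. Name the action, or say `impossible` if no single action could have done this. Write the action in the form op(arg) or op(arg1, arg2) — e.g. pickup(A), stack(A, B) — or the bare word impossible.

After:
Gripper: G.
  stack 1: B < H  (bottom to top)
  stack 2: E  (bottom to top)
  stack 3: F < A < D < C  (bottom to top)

target: towers=[B/H; E; F/A/D/C] holding=G
     unstack(G, C) → towers=[B/H; E; F/A/D/C] holding=G  ← match
         pickup(E) → towers=[B/H; F/A/D/C/G] holding=E
     unstack(H, B) → towers=[B; E; F/A/D/C/G] holding=H

unstack(G, C)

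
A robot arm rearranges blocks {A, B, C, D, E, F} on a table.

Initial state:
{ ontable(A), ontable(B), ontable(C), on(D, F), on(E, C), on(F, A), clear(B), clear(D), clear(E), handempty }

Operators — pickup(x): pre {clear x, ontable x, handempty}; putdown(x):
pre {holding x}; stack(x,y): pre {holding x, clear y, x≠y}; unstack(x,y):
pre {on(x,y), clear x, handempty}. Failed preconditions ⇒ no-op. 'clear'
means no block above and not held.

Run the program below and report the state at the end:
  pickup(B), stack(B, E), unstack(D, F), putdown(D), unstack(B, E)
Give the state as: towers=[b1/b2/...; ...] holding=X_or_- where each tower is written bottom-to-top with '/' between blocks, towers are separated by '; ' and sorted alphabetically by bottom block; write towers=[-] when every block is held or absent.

towers=[A/F; C/E; D] holding=B

step 1 (pickup(B)): towers=[A/F/D; C/E] holding=B
step 2 (stack(B, E)): towers=[A/F/D; C/E/B] holding=-
step 3 (unstack(D, F)): towers=[A/F; C/E/B] holding=D
step 4 (putdown(D)): towers=[A/F; C/E/B; D] holding=-
step 5 (unstack(B, E)): towers=[A/F; C/E; D] holding=B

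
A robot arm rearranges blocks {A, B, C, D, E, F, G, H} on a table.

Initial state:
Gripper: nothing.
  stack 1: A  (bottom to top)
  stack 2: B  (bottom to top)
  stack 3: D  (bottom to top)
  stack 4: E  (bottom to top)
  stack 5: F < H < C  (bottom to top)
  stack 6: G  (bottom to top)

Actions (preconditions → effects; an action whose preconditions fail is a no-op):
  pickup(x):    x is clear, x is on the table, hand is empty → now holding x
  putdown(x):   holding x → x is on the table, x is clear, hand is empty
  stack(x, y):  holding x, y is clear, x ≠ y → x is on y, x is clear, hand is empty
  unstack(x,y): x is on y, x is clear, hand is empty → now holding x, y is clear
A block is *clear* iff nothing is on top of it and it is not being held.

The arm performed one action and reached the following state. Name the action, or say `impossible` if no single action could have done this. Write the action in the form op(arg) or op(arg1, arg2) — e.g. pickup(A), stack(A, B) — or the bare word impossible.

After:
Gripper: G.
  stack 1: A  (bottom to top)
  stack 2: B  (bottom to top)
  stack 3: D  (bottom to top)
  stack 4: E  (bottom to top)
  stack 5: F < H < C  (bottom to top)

target: towers=[A; B; D; E; F/H/C] holding=G
         pickup(G) → towers=[A; B; D; E; F/H/C] holding=G  ← match
         pickup(A) → towers=[B; D; E; F/H/C; G] holding=A
         pickup(E) → towers=[A; B; D; F/H/C; G] holding=E
         pickup(B) → towers=[A; D; E; F/H/C; G] holding=B
         pickup(D) → towers=[A; B; E; F/H/C; G] holding=D
     unstack(C, H) → towers=[A; B; D; E; F/H; G] holding=C

pickup(G)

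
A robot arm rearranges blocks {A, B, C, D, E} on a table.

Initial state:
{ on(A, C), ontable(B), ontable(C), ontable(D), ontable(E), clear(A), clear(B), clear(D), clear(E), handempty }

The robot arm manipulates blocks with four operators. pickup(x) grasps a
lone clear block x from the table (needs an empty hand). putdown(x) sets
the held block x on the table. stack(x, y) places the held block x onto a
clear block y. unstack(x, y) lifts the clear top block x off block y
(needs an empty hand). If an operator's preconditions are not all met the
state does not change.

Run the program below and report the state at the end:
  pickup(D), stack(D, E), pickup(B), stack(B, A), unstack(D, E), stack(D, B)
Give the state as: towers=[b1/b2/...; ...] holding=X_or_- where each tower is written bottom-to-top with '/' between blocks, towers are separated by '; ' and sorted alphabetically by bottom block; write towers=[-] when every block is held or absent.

step 1 (pickup(D)): towers=[B; C/A; E] holding=D
step 2 (stack(D, E)): towers=[B; C/A; E/D] holding=-
step 3 (pickup(B)): towers=[C/A; E/D] holding=B
step 4 (stack(B, A)): towers=[C/A/B; E/D] holding=-
step 5 (unstack(D, E)): towers=[C/A/B; E] holding=D
step 6 (stack(D, B)): towers=[C/A/B/D; E] holding=-

towers=[C/A/B/D; E] holding=-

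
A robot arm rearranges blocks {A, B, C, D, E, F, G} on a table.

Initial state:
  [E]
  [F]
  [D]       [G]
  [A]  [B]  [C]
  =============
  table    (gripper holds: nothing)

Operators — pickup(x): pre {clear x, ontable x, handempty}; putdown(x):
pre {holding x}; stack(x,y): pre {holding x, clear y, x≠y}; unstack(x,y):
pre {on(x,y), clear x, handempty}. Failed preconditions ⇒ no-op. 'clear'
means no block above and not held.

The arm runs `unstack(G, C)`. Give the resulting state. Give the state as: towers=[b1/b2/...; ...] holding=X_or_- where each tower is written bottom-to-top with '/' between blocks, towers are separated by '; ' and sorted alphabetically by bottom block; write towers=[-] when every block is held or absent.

towers=[A/D/F/E; B; C] holding=G

before: towers=[A/D/F/E; B; C/G] holding=-
pre[unstack(G, C)]: on(G,C) yes, clear(G) yes, handempty yes
all met → apply unstack(G, C)
after:  towers=[A/D/F/E; B; C] holding=G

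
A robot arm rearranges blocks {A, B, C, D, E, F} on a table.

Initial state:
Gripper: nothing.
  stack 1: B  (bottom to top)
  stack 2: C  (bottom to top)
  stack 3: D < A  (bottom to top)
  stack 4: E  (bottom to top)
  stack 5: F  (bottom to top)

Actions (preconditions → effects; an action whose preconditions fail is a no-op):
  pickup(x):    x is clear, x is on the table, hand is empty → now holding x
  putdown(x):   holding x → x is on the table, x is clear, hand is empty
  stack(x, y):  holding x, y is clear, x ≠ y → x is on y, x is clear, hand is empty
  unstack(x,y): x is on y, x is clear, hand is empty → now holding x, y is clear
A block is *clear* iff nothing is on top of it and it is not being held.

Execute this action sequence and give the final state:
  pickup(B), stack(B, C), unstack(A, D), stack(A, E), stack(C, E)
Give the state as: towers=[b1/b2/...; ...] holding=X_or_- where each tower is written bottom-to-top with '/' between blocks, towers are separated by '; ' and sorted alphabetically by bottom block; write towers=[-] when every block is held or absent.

step 1 (pickup(B)): towers=[C; D/A; E; F] holding=B
step 2 (stack(B, C)): towers=[C/B; D/A; E; F] holding=-
step 3 (unstack(A, D)): towers=[C/B; D; E; F] holding=A
step 4 (stack(A, E)): towers=[C/B; D; E/A; F] holding=-
step 5 (stack(C, E)) [no-op]: towers=[C/B; D; E/A; F] holding=-

towers=[C/B; D; E/A; F] holding=-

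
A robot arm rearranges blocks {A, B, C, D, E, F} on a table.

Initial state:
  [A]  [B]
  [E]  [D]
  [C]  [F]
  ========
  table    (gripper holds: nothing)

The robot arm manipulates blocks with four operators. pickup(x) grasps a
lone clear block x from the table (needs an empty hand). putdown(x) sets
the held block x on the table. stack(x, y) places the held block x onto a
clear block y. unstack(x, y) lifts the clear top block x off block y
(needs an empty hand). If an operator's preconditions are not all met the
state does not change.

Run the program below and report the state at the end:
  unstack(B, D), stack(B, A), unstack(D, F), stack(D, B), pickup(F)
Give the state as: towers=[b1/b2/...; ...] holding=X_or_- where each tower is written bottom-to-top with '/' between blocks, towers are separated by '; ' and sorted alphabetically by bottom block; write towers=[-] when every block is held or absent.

step 1 (unstack(B, D)): towers=[C/E/A; F/D] holding=B
step 2 (stack(B, A)): towers=[C/E/A/B; F/D] holding=-
step 3 (unstack(D, F)): towers=[C/E/A/B; F] holding=D
step 4 (stack(D, B)): towers=[C/E/A/B/D; F] holding=-
step 5 (pickup(F)): towers=[C/E/A/B/D] holding=F

towers=[C/E/A/B/D] holding=F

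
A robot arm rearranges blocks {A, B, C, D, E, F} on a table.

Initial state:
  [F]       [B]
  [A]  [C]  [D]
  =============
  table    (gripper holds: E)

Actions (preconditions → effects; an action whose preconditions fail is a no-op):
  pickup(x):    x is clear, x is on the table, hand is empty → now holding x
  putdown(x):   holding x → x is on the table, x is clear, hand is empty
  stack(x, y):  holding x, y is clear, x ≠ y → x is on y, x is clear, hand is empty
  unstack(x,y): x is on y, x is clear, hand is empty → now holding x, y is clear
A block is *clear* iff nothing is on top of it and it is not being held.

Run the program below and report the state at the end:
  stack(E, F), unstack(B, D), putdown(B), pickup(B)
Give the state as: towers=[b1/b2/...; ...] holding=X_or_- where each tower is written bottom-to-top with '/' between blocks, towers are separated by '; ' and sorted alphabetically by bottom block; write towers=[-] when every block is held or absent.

step 1 (stack(E, F)): towers=[A/F/E; C; D/B] holding=-
step 2 (unstack(B, D)): towers=[A/F/E; C; D] holding=B
step 3 (putdown(B)): towers=[A/F/E; B; C; D] holding=-
step 4 (pickup(B)): towers=[A/F/E; C; D] holding=B

towers=[A/F/E; C; D] holding=B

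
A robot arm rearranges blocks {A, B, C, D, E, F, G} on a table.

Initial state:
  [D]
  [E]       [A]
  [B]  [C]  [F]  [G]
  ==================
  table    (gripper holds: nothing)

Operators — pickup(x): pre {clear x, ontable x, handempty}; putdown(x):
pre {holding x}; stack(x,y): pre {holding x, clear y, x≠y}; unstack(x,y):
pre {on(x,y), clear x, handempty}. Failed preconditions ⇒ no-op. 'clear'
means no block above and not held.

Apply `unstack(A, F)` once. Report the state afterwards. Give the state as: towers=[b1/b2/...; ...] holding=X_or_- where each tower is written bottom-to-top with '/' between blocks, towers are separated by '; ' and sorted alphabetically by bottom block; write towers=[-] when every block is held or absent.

before: towers=[B/E/D; C; F/A; G] holding=-
pre[unstack(A, F)]: on(A,F) yes, clear(A) yes, handempty yes
all met → apply unstack(A, F)
after:  towers=[B/E/D; C; F; G] holding=A

towers=[B/E/D; C; F; G] holding=A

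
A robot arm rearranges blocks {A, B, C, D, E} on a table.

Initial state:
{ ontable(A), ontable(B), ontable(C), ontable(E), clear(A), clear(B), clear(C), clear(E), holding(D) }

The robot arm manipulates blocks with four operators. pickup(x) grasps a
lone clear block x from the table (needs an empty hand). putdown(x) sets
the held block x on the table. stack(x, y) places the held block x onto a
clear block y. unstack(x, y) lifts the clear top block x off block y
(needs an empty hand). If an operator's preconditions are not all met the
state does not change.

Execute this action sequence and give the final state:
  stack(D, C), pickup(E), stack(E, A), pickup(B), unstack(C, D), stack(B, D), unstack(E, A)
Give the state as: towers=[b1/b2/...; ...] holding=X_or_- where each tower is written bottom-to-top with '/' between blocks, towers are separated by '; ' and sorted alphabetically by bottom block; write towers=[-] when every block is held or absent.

step 1 (stack(D, C)): towers=[A; B; C/D; E] holding=-
step 2 (pickup(E)): towers=[A; B; C/D] holding=E
step 3 (stack(E, A)): towers=[A/E; B; C/D] holding=-
step 4 (pickup(B)): towers=[A/E; C/D] holding=B
step 5 (unstack(C, D)) [no-op]: towers=[A/E; C/D] holding=B
step 6 (stack(B, D)): towers=[A/E; C/D/B] holding=-
step 7 (unstack(E, A)): towers=[A; C/D/B] holding=E

towers=[A; C/D/B] holding=E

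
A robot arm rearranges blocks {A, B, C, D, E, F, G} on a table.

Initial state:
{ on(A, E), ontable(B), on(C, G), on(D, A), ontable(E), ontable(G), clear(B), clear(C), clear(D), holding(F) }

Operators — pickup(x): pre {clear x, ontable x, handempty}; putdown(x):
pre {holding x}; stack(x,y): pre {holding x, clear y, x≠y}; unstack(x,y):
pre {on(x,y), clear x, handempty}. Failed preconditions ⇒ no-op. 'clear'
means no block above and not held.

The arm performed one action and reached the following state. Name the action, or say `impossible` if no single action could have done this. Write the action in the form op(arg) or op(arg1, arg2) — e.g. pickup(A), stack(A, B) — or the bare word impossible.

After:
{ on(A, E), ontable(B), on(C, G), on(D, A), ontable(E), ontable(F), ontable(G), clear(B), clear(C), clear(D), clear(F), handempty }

target: towers=[B; E/A/D; F; G/C] holding=-
        putdown(F) → towers=[B; E/A/D; F; G/C] holding=-  ← match
       stack(F, B) → towers=[B/F; E/A/D; G/C] holding=-
       stack(F, D) → towers=[B; E/A/D/F; G/C] holding=-
       stack(F, C) → towers=[B; E/A/D; G/C/F] holding=-

putdown(F)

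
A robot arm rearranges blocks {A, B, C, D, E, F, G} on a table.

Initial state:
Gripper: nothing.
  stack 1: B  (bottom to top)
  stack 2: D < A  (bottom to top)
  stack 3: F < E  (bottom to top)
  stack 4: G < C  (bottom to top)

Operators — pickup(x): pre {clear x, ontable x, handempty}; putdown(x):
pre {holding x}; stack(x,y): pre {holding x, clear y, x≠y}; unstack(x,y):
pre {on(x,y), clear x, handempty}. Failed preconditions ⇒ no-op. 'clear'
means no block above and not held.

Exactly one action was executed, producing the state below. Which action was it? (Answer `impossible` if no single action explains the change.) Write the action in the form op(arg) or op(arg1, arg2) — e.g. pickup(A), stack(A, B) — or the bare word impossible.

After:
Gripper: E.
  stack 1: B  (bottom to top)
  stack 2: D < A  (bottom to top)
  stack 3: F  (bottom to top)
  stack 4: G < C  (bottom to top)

target: towers=[B; D/A; F; G/C] holding=E
         pickup(B) → towers=[D/A; F/E; G/C] holding=B
     unstack(A, D) → towers=[B; D; F/E; G/C] holding=A
     unstack(E, F) → towers=[B; D/A; F; G/C] holding=E  ← match
     unstack(C, G) → towers=[B; D/A; F/E; G] holding=C

unstack(E, F)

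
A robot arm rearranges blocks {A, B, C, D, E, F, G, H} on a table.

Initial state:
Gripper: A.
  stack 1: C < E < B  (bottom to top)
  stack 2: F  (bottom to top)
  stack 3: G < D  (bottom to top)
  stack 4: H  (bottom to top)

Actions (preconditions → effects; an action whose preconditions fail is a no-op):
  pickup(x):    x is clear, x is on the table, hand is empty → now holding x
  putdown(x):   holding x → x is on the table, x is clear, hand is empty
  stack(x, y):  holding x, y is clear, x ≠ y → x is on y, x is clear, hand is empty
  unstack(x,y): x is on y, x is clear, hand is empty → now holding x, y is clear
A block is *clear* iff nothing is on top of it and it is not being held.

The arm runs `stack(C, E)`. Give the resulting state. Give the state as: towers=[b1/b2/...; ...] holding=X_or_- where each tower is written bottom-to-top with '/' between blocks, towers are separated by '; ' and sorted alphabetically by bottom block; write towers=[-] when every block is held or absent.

before: towers=[C/E/B; F; G/D; H] holding=A
pre[stack(C, E)]: holding(C) no, clear(E) no, C≠E yes
holding(C), clear(E) unmet → stack(C, E) is a no-op
after:  towers=[C/E/B; F; G/D; H] holding=A

towers=[C/E/B; F; G/D; H] holding=A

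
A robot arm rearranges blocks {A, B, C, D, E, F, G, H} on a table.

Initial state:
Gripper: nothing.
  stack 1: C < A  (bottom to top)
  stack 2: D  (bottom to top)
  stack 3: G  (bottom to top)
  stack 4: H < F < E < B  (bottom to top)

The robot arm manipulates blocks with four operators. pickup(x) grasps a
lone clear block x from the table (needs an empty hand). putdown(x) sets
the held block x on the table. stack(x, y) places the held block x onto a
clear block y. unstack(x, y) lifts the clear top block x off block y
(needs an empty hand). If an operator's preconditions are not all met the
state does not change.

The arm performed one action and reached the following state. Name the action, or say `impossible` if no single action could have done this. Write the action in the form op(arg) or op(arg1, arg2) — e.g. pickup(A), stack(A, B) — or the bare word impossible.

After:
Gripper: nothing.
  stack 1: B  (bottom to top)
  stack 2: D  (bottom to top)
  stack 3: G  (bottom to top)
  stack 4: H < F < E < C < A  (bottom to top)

impossible

target: towers=[B; D; G; H/F/E/C/A] holding=-
         pickup(G) → towers=[C/A; D; H/F/E/B] holding=G
     unstack(A, C) → towers=[C; D; G; H/F/E/B] holding=A
     unstack(B, E) → towers=[C/A; D; G; H/F/E] holding=B
         pickup(D) → towers=[C/A; G; H/F/E/B] holding=D
none of the 4 applicable actions match → impossible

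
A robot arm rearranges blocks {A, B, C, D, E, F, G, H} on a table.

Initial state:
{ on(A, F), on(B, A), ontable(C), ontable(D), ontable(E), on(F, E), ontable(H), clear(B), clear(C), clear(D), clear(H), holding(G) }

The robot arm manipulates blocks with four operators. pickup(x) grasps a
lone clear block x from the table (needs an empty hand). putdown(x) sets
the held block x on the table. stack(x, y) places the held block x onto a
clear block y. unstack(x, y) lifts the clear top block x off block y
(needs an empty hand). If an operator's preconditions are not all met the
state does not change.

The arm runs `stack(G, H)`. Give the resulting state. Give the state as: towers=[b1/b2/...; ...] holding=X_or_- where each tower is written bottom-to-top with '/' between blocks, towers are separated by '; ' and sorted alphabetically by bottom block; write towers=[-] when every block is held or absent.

towers=[C; D; E/F/A/B; H/G] holding=-

before: towers=[C; D; E/F/A/B; H] holding=G
pre[stack(G, H)]: holding(G) ok, clear(H) ok, G≠H ok
all met → apply stack(G, H)
after:  towers=[C; D; E/F/A/B; H/G] holding=-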